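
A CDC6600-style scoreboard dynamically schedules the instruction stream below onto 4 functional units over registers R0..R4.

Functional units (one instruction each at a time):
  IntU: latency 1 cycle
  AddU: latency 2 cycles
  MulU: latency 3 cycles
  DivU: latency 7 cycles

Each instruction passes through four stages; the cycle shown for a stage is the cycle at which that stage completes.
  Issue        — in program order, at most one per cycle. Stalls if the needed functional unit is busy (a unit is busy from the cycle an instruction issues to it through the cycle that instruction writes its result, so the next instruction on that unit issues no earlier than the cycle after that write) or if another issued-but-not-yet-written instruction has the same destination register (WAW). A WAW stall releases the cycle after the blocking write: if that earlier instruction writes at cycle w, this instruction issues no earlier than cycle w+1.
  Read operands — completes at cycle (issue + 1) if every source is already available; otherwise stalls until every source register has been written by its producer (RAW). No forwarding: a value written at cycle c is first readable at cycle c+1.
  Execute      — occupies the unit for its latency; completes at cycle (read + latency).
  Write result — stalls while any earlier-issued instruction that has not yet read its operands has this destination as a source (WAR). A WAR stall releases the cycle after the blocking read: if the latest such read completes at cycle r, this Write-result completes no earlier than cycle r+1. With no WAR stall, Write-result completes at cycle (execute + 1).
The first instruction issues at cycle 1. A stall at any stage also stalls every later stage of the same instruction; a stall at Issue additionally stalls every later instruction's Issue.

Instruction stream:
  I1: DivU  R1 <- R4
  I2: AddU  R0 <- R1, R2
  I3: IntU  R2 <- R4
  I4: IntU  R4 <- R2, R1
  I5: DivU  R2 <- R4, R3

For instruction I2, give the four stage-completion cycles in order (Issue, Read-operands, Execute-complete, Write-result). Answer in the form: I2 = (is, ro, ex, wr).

I2 = (2, 11, 13, 14)

cycle 1: I1 dispatched to DivU
cycle 2: I1 operands ready; I2 dispatched to AddU
cycle 3: I3 dispatched to IntU
cycle 4: I3 operands ready
cycle 5: I3 complete
cycle 9: I1 complete
cycle 10: R1←I1
cycle 11: I2 operands ready
cycle 12: R2←I3
cycle 13: I2 complete; I4 dispatched to IntU
cycle 14: R0←I2; I4 operands ready; I5 dispatched to DivU
cycle 15: I4 complete
cycle 16: R4←I4
cycle 17: I5 operands ready
cycle 24: I5 complete
cycle 25: R2←I5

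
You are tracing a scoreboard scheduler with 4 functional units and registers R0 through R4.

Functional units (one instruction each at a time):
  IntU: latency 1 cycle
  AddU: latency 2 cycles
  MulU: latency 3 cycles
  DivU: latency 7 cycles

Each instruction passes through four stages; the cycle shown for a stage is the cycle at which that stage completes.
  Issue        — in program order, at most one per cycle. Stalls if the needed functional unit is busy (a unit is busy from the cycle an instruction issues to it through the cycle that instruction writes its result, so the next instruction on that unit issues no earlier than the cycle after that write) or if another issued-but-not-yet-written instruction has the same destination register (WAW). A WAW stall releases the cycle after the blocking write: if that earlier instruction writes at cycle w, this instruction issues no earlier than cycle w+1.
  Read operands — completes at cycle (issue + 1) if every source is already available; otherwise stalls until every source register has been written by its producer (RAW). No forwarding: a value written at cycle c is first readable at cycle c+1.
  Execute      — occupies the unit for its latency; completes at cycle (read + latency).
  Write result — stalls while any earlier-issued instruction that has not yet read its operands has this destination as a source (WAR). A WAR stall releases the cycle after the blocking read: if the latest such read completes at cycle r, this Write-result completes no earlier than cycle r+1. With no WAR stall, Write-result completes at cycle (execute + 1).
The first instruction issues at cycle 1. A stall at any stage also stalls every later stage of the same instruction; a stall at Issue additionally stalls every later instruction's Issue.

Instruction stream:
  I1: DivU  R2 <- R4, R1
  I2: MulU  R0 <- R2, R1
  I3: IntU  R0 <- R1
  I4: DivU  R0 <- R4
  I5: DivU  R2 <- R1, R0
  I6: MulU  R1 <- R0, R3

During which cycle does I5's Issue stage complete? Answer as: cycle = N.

cycle = 30

cycle 1: I1 issues→DivU
cycle 2: I1 reads; I2 issues→MulU
cycle 9: I1 exec-done
cycle 10: I1 writes R2
cycle 11: I2 reads
cycle 14: I2 exec-done
cycle 15: I2 writes R0
cycle 16: I3 issues→IntU
cycle 17: I3 reads
cycle 18: I3 exec-done
cycle 19: I3 writes R0
cycle 20: I4 issues→DivU
cycle 21: I4 reads
cycle 28: I4 exec-done
cycle 29: I4 writes R0
cycle 30: I5 issues→DivU
cycle 31: I5 reads; I6 issues→MulU
cycle 32: I6 reads
cycle 35: I6 exec-done
cycle 36: I6 writes R1
cycle 38: I5 exec-done
cycle 39: I5 writes R2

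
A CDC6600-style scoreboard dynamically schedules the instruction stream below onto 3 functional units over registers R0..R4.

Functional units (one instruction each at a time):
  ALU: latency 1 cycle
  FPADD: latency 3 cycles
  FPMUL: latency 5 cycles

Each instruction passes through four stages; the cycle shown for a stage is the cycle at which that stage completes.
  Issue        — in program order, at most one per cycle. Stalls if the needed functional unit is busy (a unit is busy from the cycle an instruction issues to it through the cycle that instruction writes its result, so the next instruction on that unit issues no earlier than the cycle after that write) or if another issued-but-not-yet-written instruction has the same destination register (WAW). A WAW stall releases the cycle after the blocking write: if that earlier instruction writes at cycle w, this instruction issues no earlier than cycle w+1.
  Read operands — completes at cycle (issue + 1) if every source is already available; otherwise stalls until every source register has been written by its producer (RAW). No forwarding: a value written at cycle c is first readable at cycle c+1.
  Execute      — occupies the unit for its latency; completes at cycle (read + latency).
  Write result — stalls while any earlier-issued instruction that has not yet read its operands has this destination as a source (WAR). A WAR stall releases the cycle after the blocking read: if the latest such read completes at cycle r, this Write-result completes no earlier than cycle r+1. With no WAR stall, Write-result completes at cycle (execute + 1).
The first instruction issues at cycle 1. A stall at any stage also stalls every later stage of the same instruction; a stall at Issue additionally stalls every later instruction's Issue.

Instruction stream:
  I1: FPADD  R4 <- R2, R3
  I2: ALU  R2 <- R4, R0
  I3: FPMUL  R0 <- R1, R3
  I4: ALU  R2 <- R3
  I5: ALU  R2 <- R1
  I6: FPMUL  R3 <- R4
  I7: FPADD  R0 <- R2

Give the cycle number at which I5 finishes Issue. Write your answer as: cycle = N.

cycle = 14

c1: I1→FPADD
c2: I1 RO · I2→ALU
c3: I3→FPMUL
c4: I3 RO
c5: I1 EX
c6: I1 WR R4
c7: I2 RO
c8: I2 EX
c9: I2 WR R2 · I3 EX
c10: I3 WR R0 · I4→ALU
c11: I4 RO
c12: I4 EX
c13: I4 WR R2
c14: I5→ALU
c15: I5 RO · I6→FPMUL
c16: I5 EX · I6 RO · I7→FPADD
c17: I5 WR R2
c18: I7 RO
c21: I6 EX · I7 EX
c22: I6 WR R3 · I7 WR R0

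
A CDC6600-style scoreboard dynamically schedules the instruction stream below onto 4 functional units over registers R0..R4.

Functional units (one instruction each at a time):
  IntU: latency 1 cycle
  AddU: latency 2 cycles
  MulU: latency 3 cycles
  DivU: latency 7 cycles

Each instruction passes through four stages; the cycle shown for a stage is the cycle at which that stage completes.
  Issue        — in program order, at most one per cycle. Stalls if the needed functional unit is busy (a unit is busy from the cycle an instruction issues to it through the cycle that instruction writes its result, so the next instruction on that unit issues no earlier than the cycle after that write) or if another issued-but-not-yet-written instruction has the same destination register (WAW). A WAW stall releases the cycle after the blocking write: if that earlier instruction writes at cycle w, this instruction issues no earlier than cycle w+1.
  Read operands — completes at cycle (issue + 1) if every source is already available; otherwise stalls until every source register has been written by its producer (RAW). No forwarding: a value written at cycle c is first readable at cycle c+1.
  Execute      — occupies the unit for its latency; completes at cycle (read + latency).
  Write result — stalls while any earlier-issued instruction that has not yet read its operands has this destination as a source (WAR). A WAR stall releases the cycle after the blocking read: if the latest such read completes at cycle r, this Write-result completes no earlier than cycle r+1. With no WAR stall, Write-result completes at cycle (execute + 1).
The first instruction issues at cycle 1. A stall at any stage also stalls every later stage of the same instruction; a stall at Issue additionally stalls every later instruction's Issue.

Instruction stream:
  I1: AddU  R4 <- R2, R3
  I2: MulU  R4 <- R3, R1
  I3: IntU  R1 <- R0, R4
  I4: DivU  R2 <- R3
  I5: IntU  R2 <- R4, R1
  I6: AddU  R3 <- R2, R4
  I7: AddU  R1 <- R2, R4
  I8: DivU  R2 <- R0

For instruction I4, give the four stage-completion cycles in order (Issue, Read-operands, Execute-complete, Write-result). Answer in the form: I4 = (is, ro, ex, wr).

I1  is:1  ro:2  ex:4  wr:5
I2  is:6  ro:7  ex:10  wr:11  — WAW R4: wait I1 write@5
I3  is:7  ro:12  ex:13  wr:14  — RAW R4: wait I2 write@11
I4  is:8  ro:9  ex:16  wr:17
I5  is:18  ro:19  ex:20  wr:21  — WAW R2: wait I4 write@17
I6  is:19  ro:22  ex:24  wr:25  — RAW R2: wait I5 write@21
I7  is:26  ro:27  ex:29  wr:30  — struct: AddU busy until I6 writes@25
I8  is:27  ro:28  ex:35  wr:36

I4 = (8, 9, 16, 17)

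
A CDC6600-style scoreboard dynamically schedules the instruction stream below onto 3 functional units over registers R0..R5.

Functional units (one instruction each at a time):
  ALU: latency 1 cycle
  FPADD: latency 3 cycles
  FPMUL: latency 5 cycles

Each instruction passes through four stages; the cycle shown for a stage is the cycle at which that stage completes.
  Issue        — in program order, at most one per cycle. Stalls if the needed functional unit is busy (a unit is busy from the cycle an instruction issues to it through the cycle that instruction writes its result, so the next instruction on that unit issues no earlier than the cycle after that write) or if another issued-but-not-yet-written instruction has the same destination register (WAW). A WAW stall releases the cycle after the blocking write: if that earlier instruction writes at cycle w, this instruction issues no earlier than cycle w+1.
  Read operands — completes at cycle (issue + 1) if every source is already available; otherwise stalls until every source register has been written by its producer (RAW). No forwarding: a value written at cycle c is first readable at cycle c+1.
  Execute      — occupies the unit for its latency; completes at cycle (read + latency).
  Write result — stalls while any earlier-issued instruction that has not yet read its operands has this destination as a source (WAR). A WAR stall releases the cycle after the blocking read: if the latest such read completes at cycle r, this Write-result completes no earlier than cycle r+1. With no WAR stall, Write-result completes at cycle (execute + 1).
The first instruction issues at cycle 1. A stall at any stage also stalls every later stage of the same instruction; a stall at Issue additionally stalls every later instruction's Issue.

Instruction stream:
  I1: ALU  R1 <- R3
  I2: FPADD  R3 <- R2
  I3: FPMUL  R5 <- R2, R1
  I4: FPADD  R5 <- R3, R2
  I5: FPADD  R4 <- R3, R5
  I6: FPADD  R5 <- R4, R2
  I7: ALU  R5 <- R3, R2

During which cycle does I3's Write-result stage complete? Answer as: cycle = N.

cycle = 11

I1: IS=1 RO=2 EX=3 WR=4
I2: IS=2 RO=3 EX=6 WR=7
I3: IS=3 RO=5 EX=10 WR=11  [RAW R1: wait I1 write@4]
I4: IS=12 RO=13 EX=16 WR=17  [WAW R5: wait I3 write@11]
I5: IS=18 RO=19 EX=22 WR=23  [struct: FPADD busy until I4 writes@17]
I6: IS=24 RO=25 EX=28 WR=29  [struct: FPADD busy until I5 writes@23]
I7: IS=30 RO=31 EX=32 WR=33  [WAW R5: wait I6 write@29]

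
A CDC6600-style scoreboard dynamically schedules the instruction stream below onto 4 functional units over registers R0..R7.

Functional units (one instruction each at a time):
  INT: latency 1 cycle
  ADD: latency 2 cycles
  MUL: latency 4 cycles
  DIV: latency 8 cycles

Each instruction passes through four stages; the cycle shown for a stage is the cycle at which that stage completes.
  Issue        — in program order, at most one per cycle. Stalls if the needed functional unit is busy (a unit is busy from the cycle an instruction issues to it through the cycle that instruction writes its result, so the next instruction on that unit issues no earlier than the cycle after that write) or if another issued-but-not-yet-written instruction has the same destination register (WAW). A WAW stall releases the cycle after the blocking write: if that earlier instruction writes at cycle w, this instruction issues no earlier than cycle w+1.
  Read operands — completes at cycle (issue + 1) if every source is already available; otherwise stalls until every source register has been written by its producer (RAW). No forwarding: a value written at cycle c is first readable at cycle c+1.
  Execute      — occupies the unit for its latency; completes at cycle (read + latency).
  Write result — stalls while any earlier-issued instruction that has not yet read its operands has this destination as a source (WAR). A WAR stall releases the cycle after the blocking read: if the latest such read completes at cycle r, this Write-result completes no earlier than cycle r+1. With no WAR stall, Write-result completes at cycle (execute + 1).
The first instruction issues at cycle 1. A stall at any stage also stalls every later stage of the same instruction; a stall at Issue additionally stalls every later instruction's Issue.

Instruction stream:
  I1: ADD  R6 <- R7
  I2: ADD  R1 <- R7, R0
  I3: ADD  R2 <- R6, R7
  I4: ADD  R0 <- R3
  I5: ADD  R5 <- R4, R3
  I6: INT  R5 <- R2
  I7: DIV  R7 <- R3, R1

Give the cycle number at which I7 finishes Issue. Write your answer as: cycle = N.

I1 -> (1, 2, 4, 5)
I2 -> (6, 7, 9, 10)  // struct: ADD busy until I1 writes@5
I3 -> (11, 12, 14, 15)  // struct: ADD busy until I2 writes@10
I4 -> (16, 17, 19, 20)  // struct: ADD busy until I3 writes@15
I5 -> (21, 22, 24, 25)  // struct: ADD busy until I4 writes@20
I6 -> (26, 27, 28, 29)  // WAW R5: wait I5 write@25
I7 -> (27, 28, 36, 37)

cycle = 27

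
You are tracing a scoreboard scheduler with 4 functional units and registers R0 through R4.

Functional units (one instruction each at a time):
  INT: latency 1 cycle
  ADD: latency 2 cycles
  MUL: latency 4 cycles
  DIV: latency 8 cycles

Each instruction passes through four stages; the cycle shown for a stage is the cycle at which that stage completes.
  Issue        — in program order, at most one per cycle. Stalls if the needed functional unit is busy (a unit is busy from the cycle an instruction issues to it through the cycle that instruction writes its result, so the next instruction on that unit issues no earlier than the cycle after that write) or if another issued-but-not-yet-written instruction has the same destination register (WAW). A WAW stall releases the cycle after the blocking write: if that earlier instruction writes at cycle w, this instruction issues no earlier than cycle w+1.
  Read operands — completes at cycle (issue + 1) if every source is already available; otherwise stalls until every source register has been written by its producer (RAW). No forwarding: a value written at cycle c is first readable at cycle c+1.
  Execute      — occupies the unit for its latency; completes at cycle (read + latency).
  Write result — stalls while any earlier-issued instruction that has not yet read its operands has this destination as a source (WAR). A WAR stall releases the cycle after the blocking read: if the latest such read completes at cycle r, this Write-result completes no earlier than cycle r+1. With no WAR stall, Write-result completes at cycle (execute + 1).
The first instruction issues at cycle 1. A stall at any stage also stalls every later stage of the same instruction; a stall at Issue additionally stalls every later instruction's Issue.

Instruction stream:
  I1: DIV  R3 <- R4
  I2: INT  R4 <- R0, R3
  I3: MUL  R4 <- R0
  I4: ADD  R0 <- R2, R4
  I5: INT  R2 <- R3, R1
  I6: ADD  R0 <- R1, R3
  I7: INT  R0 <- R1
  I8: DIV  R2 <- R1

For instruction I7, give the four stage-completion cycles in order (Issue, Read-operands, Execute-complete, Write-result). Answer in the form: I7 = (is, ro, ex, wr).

I7 = (31, 32, 33, 34)

I1 -> (1, 2, 10, 11)
I2 -> (2, 12, 13, 14)  // RAW R3: wait I1 write@11
I3 -> (15, 16, 20, 21)  // WAW R4: wait I2 write@14
I4 -> (16, 22, 24, 25)  // RAW R4: wait I3 write@21
I5 -> (17, 18, 19, 23)  // WAR R2: wait I4 read@22
I6 -> (26, 27, 29, 30)  // struct: ADD busy until I4 writes@25
I7 -> (31, 32, 33, 34)  // WAW R0: wait I6 write@30
I8 -> (32, 33, 41, 42)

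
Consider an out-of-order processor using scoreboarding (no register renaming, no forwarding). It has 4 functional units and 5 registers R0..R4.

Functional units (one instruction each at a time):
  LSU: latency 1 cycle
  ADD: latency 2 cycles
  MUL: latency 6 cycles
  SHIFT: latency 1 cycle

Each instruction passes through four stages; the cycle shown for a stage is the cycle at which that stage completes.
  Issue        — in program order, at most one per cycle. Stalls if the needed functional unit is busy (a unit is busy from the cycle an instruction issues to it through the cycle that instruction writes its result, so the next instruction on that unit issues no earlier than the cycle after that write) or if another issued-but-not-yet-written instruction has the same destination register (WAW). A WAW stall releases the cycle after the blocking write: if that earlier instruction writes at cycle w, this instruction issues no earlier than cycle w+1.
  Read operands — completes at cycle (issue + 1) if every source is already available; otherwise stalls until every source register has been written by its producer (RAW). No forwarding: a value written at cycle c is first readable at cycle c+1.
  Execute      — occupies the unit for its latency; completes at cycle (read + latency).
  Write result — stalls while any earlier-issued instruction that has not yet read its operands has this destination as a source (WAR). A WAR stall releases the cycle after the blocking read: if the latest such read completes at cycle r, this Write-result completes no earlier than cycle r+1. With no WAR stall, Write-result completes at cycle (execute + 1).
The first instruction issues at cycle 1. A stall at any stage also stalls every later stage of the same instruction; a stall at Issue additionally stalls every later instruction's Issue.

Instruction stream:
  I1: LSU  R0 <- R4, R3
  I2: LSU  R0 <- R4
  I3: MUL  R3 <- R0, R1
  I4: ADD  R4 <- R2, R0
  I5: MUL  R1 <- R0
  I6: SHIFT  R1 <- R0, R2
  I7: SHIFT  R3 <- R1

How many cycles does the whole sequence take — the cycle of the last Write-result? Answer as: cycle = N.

I1: IS=1 RO=2 EX=3 WR=4
I2: IS=5 RO=6 EX=7 WR=8  [struct: LSU busy until I1 writes@4]
I3: IS=6 RO=9 EX=15 WR=16  [RAW R0: wait I2 write@8]
I4: IS=7 RO=9 EX=11 WR=12  [RAW R0: wait I2 write@8]
I5: IS=17 RO=18 EX=24 WR=25  [struct: MUL busy until I3 writes@16]
I6: IS=26 RO=27 EX=28 WR=29  [WAW R1: wait I5 write@25]
I7: IS=30 RO=31 EX=32 WR=33  [struct: SHIFT busy until I6 writes@29]

cycle = 33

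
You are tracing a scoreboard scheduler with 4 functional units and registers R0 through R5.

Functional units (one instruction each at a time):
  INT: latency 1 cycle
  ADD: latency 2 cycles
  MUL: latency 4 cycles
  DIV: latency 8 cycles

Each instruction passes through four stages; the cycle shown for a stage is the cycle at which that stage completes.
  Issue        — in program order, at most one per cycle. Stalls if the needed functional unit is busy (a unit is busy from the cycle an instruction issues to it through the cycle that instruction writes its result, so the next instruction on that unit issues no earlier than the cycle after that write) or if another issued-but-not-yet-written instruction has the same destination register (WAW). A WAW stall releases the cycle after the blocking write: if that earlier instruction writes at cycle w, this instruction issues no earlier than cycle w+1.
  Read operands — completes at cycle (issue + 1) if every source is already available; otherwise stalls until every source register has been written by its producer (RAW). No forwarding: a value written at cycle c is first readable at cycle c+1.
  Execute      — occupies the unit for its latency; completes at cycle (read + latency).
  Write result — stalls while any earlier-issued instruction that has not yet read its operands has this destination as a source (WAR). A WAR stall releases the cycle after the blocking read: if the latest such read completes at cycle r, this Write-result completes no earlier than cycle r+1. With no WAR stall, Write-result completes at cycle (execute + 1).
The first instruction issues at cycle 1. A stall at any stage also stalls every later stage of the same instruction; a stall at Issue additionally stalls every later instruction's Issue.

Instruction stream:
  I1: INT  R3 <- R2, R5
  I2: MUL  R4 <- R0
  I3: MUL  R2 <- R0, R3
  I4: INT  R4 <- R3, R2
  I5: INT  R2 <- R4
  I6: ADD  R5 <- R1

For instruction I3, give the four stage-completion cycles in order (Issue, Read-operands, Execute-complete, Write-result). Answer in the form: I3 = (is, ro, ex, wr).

1) issue 1, read 2, done 3, write 4
2) issue 2, read 3, done 7, write 8
3) issue 9, read 10, done 14, write 15  <struct: MUL busy until I2 writes@8>
4) issue 10, read 16, done 17, write 18  <RAW R2: wait I3 write@15>
5) issue 19, read 20, done 21, write 22  <struct: INT busy until I4 writes@18>
6) issue 20, read 21, done 23, write 24

I3 = (9, 10, 14, 15)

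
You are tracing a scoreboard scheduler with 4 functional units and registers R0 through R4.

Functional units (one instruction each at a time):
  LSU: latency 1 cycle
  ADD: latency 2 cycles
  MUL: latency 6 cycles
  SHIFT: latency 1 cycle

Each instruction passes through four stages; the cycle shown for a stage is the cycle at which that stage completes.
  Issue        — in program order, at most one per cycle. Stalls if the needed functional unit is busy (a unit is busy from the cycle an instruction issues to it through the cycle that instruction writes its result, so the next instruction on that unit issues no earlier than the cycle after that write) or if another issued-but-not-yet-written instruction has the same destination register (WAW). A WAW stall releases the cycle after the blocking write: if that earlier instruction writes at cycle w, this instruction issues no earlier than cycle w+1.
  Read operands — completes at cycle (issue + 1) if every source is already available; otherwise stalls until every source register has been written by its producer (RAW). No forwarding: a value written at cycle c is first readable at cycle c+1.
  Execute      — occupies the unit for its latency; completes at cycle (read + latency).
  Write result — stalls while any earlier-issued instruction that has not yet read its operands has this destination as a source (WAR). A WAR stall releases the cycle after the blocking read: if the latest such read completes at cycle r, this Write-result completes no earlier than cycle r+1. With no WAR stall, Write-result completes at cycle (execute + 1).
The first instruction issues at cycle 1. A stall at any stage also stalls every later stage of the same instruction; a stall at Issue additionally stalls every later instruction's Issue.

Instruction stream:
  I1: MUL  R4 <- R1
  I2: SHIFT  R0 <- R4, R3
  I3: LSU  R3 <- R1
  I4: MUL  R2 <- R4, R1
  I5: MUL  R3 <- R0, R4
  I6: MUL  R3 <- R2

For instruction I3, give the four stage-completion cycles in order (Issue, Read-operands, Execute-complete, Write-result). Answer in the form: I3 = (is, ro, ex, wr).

I3 = (3, 4, 5, 11)

cycle 1: issue I1 (MUL)
cycle 2: I1 read-ops · issue I2 (SHIFT)
cycle 3: issue I3 (LSU)
cycle 4: I3 read-ops
cycle 5: I3 finished on LSU
cycle 8: I1 finished on MUL
cycle 9: I1→R4
cycle 10: I2 read-ops · issue I4 (MUL)
cycle 11: I2 finished on SHIFT · I3→R3 · I4 read-ops
cycle 12: I2→R0
cycle 17: I4 finished on MUL
cycle 18: I4→R2
cycle 19: issue I5 (MUL)
cycle 20: I5 read-ops
cycle 26: I5 finished on MUL
cycle 27: I5→R3
cycle 28: issue I6 (MUL)
cycle 29: I6 read-ops
cycle 35: I6 finished on MUL
cycle 36: I6→R3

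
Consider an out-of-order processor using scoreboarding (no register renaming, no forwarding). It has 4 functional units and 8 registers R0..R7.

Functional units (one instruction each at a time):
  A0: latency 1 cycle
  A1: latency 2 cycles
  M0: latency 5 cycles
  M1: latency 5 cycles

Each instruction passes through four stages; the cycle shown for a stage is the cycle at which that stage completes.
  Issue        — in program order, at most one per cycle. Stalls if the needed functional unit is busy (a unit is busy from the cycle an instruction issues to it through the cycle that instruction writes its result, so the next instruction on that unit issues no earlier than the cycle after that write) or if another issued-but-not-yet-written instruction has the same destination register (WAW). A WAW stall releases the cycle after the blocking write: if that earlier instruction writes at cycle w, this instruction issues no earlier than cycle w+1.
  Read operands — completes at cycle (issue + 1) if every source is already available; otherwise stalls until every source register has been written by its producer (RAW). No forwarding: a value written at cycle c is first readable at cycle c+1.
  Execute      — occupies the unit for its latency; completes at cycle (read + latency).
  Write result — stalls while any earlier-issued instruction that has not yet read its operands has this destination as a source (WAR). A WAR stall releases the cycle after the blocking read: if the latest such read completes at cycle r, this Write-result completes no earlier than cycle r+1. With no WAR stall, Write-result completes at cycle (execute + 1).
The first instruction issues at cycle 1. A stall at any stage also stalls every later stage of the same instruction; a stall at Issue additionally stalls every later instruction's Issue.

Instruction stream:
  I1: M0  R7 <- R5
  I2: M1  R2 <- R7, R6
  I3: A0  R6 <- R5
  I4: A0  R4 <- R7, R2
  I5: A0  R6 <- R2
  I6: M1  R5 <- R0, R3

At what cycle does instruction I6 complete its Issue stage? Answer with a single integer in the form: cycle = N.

cycle = 20

t=1  I1 dispatched to M0
t=2  I1 operands ready; I2 dispatched to M1
t=3  I3 dispatched to A0
t=4  I3 operands ready
t=5  I3 complete
t=7  I1 complete
t=8  R7←I1
t=9  I2 operands ready
t=10  R6←I3
t=11  I4 dispatched to A0
t=14  I2 complete
t=15  R2←I2
t=16  I4 operands ready
t=17  I4 complete
t=18  R4←I4
t=19  I5 dispatched to A0
t=20  I5 operands ready; I6 dispatched to M1
t=21  I5 complete; I6 operands ready
t=22  R6←I5
t=26  I6 complete
t=27  R5←I6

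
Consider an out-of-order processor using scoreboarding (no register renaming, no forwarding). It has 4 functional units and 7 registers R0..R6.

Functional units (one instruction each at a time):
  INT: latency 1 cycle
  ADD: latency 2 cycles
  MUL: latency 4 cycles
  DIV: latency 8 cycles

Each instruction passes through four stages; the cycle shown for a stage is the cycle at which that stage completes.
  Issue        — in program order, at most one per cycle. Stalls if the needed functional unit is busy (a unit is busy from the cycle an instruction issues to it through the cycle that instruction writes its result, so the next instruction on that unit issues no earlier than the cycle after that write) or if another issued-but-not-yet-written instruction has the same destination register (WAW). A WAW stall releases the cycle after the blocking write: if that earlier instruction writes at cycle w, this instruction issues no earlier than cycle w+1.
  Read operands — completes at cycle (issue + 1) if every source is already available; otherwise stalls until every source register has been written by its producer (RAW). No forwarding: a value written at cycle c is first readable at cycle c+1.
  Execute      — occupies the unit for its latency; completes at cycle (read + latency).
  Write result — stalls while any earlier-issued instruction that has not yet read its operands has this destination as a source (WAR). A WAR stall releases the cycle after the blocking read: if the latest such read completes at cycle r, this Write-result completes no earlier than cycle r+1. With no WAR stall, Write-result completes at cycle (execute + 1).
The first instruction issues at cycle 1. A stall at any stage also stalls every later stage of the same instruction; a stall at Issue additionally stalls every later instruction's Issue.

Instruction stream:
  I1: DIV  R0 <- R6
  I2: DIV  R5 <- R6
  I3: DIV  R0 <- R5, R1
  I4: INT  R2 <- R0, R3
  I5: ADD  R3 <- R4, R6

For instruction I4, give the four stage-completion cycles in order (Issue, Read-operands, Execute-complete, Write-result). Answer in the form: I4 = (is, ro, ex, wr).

I4 = (24, 34, 35, 36)

[I1] 1/2/10/11
[I2] 12/13/21/22  (struct: DIV busy until I1 writes@11)
[I3] 23/24/32/33  (struct: DIV busy until I2 writes@22)
[I4] 24/34/35/36  (RAW R0: wait I3 write@33)
[I5] 25/26/28/35  (WAR R3: wait I4 read@34)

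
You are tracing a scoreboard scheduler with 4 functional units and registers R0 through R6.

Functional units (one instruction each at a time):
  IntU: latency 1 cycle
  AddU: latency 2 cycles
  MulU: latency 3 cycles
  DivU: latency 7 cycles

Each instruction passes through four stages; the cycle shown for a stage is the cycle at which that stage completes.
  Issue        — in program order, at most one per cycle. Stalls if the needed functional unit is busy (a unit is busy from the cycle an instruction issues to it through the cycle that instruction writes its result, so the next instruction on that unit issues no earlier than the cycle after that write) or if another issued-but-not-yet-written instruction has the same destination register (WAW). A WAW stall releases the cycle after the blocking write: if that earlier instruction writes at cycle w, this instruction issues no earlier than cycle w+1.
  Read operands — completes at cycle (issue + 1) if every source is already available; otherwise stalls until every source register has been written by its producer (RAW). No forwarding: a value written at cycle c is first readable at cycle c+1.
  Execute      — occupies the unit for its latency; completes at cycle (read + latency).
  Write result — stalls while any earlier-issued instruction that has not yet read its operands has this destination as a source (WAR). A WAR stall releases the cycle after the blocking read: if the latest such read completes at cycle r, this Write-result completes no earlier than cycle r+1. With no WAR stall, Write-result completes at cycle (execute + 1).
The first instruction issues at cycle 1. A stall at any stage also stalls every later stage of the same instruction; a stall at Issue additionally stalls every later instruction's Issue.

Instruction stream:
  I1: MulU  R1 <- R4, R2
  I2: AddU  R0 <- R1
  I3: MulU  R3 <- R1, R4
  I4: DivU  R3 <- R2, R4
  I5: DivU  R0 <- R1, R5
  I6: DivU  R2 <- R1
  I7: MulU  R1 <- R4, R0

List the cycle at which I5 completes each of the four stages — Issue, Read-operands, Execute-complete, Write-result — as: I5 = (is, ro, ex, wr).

I5 = (23, 24, 31, 32)

[1] I1 dispatched to MulU
[2] I1 operands ready | I2 dispatched to AddU
[5] I1 complete
[6] R1←I1
[7] I2 operands ready | I3 dispatched to MulU
[8] I3 operands ready
[9] I2 complete
[10] R0←I2
[11] I3 complete
[12] R3←I3
[13] I4 dispatched to DivU
[14] I4 operands ready
[21] I4 complete
[22] R3←I4
[23] I5 dispatched to DivU
[24] I5 operands ready
[31] I5 complete
[32] R0←I5
[33] I6 dispatched to DivU
[34] I6 operands ready | I7 dispatched to MulU
[35] I7 operands ready
[38] I7 complete
[39] R1←I7
[41] I6 complete
[42] R2←I6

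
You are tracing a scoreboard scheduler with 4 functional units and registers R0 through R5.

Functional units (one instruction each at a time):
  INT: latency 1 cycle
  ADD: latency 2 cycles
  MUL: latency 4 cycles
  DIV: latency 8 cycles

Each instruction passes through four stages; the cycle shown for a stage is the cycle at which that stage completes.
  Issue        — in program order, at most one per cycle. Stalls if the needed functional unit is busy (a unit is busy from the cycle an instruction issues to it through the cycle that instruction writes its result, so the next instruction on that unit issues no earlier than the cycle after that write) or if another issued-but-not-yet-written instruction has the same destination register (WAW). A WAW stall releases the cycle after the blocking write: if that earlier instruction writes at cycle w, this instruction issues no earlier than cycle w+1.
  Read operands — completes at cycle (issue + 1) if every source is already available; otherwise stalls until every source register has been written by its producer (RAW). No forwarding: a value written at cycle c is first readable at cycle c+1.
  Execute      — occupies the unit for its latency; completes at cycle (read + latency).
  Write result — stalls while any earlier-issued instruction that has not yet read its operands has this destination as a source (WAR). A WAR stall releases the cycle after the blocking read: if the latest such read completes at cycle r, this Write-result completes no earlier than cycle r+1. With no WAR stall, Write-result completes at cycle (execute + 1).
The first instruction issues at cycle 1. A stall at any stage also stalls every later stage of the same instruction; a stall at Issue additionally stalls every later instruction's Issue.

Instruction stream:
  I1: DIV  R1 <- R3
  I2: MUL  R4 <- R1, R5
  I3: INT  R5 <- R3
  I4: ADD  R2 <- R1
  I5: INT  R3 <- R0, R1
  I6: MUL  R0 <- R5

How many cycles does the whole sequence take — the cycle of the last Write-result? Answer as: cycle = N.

cycle = 24

1) issue 1, read 2, done 10, write 11
2) issue 2, read 12, done 16, write 17  <RAW R1: wait I1 write@11>
3) issue 3, read 4, done 5, write 13  <WAR R5: wait I2 read@12>
4) issue 4, read 12, done 14, write 15  <RAW R1: wait I1 write@11>
5) issue 14, read 15, done 16, write 17  <struct: INT busy until I3 writes@13>
6) issue 18, read 19, done 23, write 24  <struct: MUL busy until I2 writes@17>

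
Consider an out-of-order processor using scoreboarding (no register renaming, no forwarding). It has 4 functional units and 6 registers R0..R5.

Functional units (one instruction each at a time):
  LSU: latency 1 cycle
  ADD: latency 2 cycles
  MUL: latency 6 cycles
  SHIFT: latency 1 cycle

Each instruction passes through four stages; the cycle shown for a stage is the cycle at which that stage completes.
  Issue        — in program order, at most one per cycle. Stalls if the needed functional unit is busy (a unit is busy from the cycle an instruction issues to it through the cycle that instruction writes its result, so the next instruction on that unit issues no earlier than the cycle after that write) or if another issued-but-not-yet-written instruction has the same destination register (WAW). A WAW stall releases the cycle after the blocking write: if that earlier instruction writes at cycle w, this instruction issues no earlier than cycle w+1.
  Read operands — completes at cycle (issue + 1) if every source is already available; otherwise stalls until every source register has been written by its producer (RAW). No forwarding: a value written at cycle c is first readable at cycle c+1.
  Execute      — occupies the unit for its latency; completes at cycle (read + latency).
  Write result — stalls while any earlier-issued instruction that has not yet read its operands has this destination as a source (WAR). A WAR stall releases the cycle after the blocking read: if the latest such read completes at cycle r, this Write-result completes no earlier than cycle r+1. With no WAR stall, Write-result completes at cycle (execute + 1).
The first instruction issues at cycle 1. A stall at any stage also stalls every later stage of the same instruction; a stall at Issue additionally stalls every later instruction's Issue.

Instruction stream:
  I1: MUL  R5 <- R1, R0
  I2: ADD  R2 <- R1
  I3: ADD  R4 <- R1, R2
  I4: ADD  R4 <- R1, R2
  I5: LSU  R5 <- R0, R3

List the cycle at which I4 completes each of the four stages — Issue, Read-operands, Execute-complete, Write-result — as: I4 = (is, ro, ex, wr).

c1: I1→MUL
c2: I1 RO; I2→ADD
c3: I2 RO
c5: I2 EX
c6: I2 WR R2
c7: I3→ADD
c8: I1 EX; I3 RO
c9: I1 WR R5
c10: I3 EX
c11: I3 WR R4
c12: I4→ADD
c13: I4 RO; I5→LSU
c14: I5 RO
c15: I4 EX; I5 EX
c16: I4 WR R4; I5 WR R5

I4 = (12, 13, 15, 16)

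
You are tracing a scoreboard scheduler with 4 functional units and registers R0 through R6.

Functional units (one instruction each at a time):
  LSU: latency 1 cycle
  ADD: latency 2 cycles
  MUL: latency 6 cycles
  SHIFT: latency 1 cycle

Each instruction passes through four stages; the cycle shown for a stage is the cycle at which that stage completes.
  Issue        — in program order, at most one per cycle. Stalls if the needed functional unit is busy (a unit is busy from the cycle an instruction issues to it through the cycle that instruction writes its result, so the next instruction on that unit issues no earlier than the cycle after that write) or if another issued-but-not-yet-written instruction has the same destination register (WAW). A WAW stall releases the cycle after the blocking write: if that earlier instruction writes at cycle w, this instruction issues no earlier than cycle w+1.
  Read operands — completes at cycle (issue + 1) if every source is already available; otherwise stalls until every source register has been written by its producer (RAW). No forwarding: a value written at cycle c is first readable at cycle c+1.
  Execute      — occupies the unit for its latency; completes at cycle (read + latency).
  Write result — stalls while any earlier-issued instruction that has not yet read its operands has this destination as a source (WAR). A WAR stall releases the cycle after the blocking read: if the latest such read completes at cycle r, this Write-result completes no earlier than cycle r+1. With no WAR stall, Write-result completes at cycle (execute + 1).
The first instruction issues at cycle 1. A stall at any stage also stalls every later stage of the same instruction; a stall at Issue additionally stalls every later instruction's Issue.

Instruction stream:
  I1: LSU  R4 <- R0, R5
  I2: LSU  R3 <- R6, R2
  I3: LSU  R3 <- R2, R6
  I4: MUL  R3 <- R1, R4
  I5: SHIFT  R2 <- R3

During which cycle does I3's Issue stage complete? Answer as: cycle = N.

I1  is:1  ro:2  ex:3  wr:4
I2  is:5  ro:6  ex:7  wr:8  — struct: LSU busy until I1 writes@4
I3  is:9  ro:10  ex:11  wr:12  — struct: LSU busy until I2 writes@8
I4  is:13  ro:14  ex:20  wr:21  — WAW R3: wait I3 write@12
I5  is:14  ro:22  ex:23  wr:24  — RAW R3: wait I4 write@21

cycle = 9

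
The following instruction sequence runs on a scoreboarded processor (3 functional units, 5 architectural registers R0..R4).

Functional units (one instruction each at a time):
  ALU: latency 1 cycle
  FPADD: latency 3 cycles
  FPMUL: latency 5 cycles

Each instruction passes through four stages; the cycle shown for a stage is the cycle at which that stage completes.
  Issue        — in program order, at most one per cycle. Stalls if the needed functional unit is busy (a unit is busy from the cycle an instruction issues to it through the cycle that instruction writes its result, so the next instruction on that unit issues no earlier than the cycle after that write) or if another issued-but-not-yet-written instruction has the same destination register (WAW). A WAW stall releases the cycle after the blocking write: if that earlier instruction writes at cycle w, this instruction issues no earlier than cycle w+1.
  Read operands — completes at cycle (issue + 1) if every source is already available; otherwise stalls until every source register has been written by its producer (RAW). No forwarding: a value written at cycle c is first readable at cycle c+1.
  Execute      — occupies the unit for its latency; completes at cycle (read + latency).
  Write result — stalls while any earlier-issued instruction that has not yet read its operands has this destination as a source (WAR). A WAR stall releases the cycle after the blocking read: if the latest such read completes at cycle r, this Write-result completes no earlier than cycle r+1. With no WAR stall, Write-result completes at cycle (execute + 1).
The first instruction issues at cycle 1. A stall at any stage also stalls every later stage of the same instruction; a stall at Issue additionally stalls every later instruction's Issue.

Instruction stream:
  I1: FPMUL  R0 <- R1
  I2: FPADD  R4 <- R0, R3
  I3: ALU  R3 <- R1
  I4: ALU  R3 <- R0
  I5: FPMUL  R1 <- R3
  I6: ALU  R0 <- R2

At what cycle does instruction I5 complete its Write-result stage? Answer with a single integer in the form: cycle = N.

cycle = 21

t=1  issue I1 (FPMUL)
t=2  I1 read-ops; issue I2 (FPADD)
t=3  issue I3 (ALU)
t=4  I3 read-ops
t=5  I3 finished on ALU
t=7  I1 finished on FPMUL
t=8  I1→R0
t=9  I2 read-ops
t=10  I3→R3
t=11  issue I4 (ALU)
t=12  I2 finished on FPADD; I4 read-ops; issue I5 (FPMUL)
t=13  I2→R4; I4 finished on ALU
t=14  I4→R3
t=15  I5 read-ops; issue I6 (ALU)
t=16  I6 read-ops
t=17  I6 finished on ALU
t=18  I6→R0
t=20  I5 finished on FPMUL
t=21  I5→R1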